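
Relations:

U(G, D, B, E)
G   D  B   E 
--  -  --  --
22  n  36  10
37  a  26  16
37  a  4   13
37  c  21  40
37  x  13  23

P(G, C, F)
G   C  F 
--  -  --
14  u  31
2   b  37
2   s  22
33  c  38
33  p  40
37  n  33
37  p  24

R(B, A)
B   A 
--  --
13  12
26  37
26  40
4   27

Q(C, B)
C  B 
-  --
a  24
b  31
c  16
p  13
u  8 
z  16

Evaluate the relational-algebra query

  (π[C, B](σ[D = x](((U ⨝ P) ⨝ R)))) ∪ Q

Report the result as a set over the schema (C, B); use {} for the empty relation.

{(a, 24), (b, 31), (c, 16), (n, 13), (p, 13), (u, 8), (z, 16)}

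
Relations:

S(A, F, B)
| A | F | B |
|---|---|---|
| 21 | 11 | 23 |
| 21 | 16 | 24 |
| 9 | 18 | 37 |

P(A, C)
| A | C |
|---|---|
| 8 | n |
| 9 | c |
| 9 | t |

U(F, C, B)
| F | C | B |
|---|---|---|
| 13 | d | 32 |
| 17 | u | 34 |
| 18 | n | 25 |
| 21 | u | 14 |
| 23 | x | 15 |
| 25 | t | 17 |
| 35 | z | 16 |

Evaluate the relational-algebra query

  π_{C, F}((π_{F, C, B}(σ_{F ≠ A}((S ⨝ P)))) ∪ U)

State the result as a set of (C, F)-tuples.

Joining S and P on A yields {(9, 18, 37, c), (9, 18, 37, t)}.
σ[F ≠ A]: keep tuples satisfying F ≠ A → {(9, 18, 37, c), (9, 18, 37, t)}
π_{F, C, B} gives {(18, c, 37), (18, t, 37)}.
Union: {(18, c, 37), (18, t, 37)} with {(13, d, 32), (17, u, 34), (18, n, 25), (21, u, 14), (23, x, 15), (25, t, 17), (35, z, 16)} → {(13, d, 32), (17, u, 34), (18, c, 37), (18, n, 25), (18, t, 37), (21, u, 14), (23, x, 15), (25, t, 17), (35, z, 16)}
π_{C, F} gives {(c, 18), (d, 13), (n, 18), (t, 18), (t, 25), (u, 17), (u, 21), (x, 23), (z, 35)}.

{(c, 18), (d, 13), (n, 18), (t, 18), (t, 25), (u, 17), (u, 21), (x, 23), (z, 35)}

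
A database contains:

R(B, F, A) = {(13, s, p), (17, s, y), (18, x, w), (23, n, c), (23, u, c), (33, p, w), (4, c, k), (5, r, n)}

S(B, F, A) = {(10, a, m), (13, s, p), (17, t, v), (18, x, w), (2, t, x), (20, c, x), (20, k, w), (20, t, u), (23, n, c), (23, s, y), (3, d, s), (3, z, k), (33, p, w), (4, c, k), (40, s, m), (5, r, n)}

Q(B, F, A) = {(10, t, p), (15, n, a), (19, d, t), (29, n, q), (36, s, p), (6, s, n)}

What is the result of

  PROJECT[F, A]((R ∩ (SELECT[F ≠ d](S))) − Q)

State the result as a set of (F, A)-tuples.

{(c, k), (n, c), (p, w), (r, n), (s, p), (x, w)}

σ[F ≠ d]: keep tuples satisfying F ≠ d → {(10, a, m), (13, s, p), (17, t, v), (18, x, w), (2, t, x), (20, c, x), (20, k, w), (20, t, u), (23, n, c), (23, s, y), (3, z, k), (33, p, w), (4, c, k), (40, s, m), (5, r, n)}
Set intersection of the two operands is {(13, s, p), (18, x, w), (23, n, c), (33, p, w), (4, c, k), (5, r, n)}.
Set difference of the two operands is {(13, s, p), (18, x, w), (23, n, c), (33, p, w), (4, c, k), (5, r, n)}.
Projecting to F, A: {(c, k), (n, c), (p, w), (r, n), (s, p), (x, w)}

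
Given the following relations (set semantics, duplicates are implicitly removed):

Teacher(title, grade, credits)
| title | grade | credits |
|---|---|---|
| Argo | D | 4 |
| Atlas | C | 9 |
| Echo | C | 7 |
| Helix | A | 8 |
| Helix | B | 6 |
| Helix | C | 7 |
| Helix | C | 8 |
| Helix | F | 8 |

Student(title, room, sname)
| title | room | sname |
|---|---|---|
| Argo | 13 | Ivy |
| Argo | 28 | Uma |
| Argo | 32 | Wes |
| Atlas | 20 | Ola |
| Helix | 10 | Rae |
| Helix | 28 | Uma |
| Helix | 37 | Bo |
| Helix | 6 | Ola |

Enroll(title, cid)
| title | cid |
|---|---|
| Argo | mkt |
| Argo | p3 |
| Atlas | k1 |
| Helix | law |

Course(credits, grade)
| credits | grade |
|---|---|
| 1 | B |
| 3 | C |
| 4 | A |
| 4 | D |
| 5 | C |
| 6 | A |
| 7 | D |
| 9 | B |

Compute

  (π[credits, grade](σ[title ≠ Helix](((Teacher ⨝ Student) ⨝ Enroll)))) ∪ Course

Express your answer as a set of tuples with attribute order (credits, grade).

{(1, B), (3, C), (4, A), (4, D), (5, C), (6, A), (7, D), (9, B), (9, C)}

Natural join on title: {(Argo, D, 4, 13, Ivy), (Argo, D, 4, 28, Uma), (Argo, D, 4, 32, Wes), (Atlas, C, 9, 20, Ola), (Helix, A, 8, 10, Rae), (Helix, A, 8, 28, Uma), (Helix, A, 8, 37, Bo), (Helix, A, 8, 6, Ola), (Helix, B, 6, 10, Rae), (Helix, B, 6, 28, Uma), (Helix, B, 6, 37, Bo), (Helix, B, 6, 6, Ola), (Helix, C, 7, 10, Rae), (Helix, C, 7, 28, Uma), (Helix, C, 7, 37, Bo), (Helix, C, 7, 6, Ola), (Helix, C, 8, 10, Rae), (Helix, C, 8, 28, Uma), (Helix, C, 8, 37, Bo), (Helix, C, 8, 6, Ola), (Helix, F, 8, 10, Rae), (Helix, F, 8, 28, Uma), (Helix, F, 8, 37, Bo), (Helix, F, 8, 6, Ola)}
Natural join on title: {(Argo, D, 4, 13, Ivy, mkt), (Argo, D, 4, 13, Ivy, p3), (Argo, D, 4, 28, Uma, mkt), (Argo, D, 4, 28, Uma, p3), (Argo, D, 4, 32, Wes, mkt), (Argo, D, 4, 32, Wes, p3), (Atlas, C, 9, 20, Ola, k1), (Helix, A, 8, 10, Rae, law), (Helix, A, 8, 28, Uma, law), (Helix, A, 8, 37, Bo, law), (Helix, A, 8, 6, Ola, law), (Helix, B, 6, 10, Rae, law), (Helix, B, 6, 28, Uma, law), (Helix, B, 6, 37, Bo, law), (Helix, B, 6, 6, Ola, law), (Helix, C, 7, 10, Rae, law), (Helix, C, 7, 28, Uma, law), (Helix, C, 7, 37, Bo, law), (Helix, C, 7, 6, Ola, law), (Helix, C, 8, 10, Rae, law), (Helix, C, 8, 28, Uma, law), (Helix, C, 8, 37, Bo, law), (Helix, C, 8, 6, Ola, law), (Helix, F, 8, 10, Rae, law), (Helix, F, 8, 28, Uma, law), (Helix, F, 8, 37, Bo, law), (Helix, F, 8, 6, Ola, law)}
σ[title ≠ Helix]: keep tuples satisfying title ≠ Helix → {(Argo, D, 4, 13, Ivy, mkt), (Argo, D, 4, 13, Ivy, p3), (Argo, D, 4, 28, Uma, mkt), (Argo, D, 4, 28, Uma, p3), (Argo, D, 4, 32, Wes, mkt), (Argo, D, 4, 32, Wes, p3), (Atlas, C, 9, 20, Ola, k1)}
π_{credits, grade} gives {(4, D), (9, C)} (5 duplicate(s) eliminated).
Taking the union: {(1, B), (3, C), (4, A), (4, D), (5, C), (6, A), (7, D), (9, B), (9, C)}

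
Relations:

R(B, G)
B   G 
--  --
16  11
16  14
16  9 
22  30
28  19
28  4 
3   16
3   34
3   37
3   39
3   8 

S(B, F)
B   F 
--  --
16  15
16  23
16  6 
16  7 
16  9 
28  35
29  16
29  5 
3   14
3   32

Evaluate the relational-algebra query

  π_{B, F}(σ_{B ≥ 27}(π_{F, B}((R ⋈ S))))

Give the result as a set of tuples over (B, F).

Joining R and S on B yields {(16, 11, 15), (16, 11, 23), (16, 11, 6), (16, 11, 7), (16, 11, 9), (16, 14, 15), (16, 14, 23), (16, 14, 6), (16, 14, 7), (16, 14, 9), (16, 9, 15), (16, 9, 23), (16, 9, 6), (16, 9, 7), (16, 9, 9), (28, 19, 35), (28, 4, 35), (3, 16, 14), (3, 16, 32), (3, 34, 14), (3, 34, 32), (3, 37, 14), (3, 37, 32), (3, 39, 14), (3, 39, 32), (3, 8, 14), (3, 8, 32)}.
Keep only column(s) F, B (19 duplicate(s) eliminated): {(14, 3), (15, 16), (23, 16), (32, 3), (35, 28), (6, 16), (7, 16), (9, 16)}
σ[B ≥ 27]: keep tuples satisfying B ≥ 27 → {(35, 28)}
Keep only column(s) B, F: {(28, 35)}

{(28, 35)}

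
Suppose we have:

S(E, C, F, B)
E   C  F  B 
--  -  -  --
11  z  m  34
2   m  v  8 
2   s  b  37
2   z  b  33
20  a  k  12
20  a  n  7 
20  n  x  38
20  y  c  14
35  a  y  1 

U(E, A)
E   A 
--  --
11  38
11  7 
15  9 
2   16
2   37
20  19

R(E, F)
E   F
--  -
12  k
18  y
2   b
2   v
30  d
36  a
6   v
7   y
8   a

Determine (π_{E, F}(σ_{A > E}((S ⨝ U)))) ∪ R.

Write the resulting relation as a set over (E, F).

Joining S and U on E yields {(11, z, m, 34, 38), (11, z, m, 34, 7), (2, m, v, 8, 16), (2, m, v, 8, 37), (2, s, b, 37, 16), (2, s, b, 37, 37), (2, z, b, 33, 16), (2, z, b, 33, 37), (20, a, k, 12, 19), (20, a, n, 7, 19), (20, n, x, 38, 19), (20, y, c, 14, 19)}.
σ[A > E]: keep tuples satisfying A > E → {(11, z, m, 34, 38), (2, m, v, 8, 16), (2, m, v, 8, 37), (2, s, b, 37, 16), (2, s, b, 37, 37), (2, z, b, 33, 16), (2, z, b, 33, 37)}
Keep only column(s) E, F (4 duplicate(s) eliminated): {(11, m), (2, b), (2, v)}
Taking the union: {(11, m), (12, k), (18, y), (2, b), (2, v), (30, d), (36, a), (6, v), (7, y), (8, a)}

{(11, m), (12, k), (18, y), (2, b), (2, v), (30, d), (36, a), (6, v), (7, y), (8, a)}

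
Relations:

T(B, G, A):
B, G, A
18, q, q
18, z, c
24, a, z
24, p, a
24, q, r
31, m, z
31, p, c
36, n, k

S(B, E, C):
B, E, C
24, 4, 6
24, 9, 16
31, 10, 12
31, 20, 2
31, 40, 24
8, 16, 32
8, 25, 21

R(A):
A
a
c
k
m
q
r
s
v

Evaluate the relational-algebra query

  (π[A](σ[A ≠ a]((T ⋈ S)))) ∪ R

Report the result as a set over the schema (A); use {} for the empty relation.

{a, c, k, m, q, r, s, v, z}

T ⋈ S (natural join on B): {(24, a, z, 4, 6), (24, a, z, 9, 16), (24, p, a, 4, 6), (24, p, a, 9, 16), (24, q, r, 4, 6), (24, q, r, 9, 16), (31, m, z, 10, 12), (31, m, z, 20, 2), (31, m, z, 40, 24), (31, p, c, 10, 12), (31, p, c, 20, 2), (31, p, c, 40, 24)}
Filtering on A ≠ a leaves {(24, a, z, 4, 6), (24, a, z, 9, 16), (24, q, r, 4, 6), (24, q, r, 9, 16), (31, m, z, 10, 12), (31, m, z, 20, 2), (31, m, z, 40, 24), (31, p, c, 10, 12), (31, p, c, 20, 2), (31, p, c, 40, 24)}.
π_{A} gives {c, r, z} (7 duplicate(s) eliminated).
Taking the union: {a, c, k, m, q, r, s, v, z}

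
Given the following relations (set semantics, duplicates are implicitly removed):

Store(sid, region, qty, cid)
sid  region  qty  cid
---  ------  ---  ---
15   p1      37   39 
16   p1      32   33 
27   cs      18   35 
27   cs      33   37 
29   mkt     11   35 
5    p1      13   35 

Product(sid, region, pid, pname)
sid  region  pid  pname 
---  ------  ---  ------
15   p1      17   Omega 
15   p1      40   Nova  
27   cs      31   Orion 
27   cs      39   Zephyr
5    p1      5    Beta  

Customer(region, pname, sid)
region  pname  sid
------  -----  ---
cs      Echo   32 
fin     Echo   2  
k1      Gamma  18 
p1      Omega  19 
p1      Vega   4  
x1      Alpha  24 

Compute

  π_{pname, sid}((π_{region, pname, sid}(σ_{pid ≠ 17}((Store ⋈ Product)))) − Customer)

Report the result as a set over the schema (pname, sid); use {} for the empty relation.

{(Beta, 5), (Nova, 15), (Orion, 27), (Zephyr, 27)}

Joining Store and Product on sid, region yields {(15, p1, 37, 39, 17, Omega), (15, p1, 37, 39, 40, Nova), (27, cs, 18, 35, 31, Orion), (27, cs, 18, 35, 39, Zephyr), (27, cs, 33, 37, 31, Orion), (27, cs, 33, 37, 39, Zephyr), (5, p1, 13, 35, 5, Beta)}.
Selection pid ≠ 17: {(15, p1, 37, 39, 40, Nova), (27, cs, 18, 35, 31, Orion), (27, cs, 18, 35, 39, Zephyr), (27, cs, 33, 37, 31, Orion), (27, cs, 33, 37, 39, Zephyr), (5, p1, 13, 35, 5, Beta)}
Keep only column(s) region, pname, sid (2 duplicate(s) eliminated): {(cs, Orion, 27), (cs, Zephyr, 27), (p1, Beta, 5), (p1, Nova, 15)}
Taking the difference: {(cs, Orion, 27), (cs, Zephyr, 27), (p1, Beta, 5), (p1, Nova, 15)}
Keep only column(s) pname, sid: {(Beta, 5), (Nova, 15), (Orion, 27), (Zephyr, 27)}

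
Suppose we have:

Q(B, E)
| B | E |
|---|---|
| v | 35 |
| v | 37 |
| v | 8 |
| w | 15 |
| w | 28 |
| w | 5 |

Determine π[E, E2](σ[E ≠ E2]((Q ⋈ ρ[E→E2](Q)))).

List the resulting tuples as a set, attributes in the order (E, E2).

{(15, 28), (15, 5), (28, 15), (28, 5), (35, 37), (35, 8), (37, 35), (37, 8), (5, 15), (5, 28), (8, 35), (8, 37)}

ρ[E→E2]: schema becomes (B, E2); tuples unchanged.
Q ⋈ ρ[E→E2](Q) (natural join on B): {(v, 35, 35), (v, 35, 37), (v, 35, 8), (v, 37, 35), (v, 37, 37), (v, 37, 8), (v, 8, 35), (v, 8, 37), (v, 8, 8), (w, 15, 15), (w, 15, 28), (w, 15, 5), (w, 28, 15), (w, 28, 28), (w, 28, 5), (w, 5, 15), (w, 5, 28), (w, 5, 5)}
σ[E ≠ E2]: keep tuples satisfying E ≠ E2 → {(v, 35, 37), (v, 35, 8), (v, 37, 35), (v, 37, 8), (v, 8, 35), (v, 8, 37), (w, 15, 28), (w, 15, 5), (w, 28, 15), (w, 28, 5), (w, 5, 15), (w, 5, 28)}
Keep only column(s) E, E2: {(15, 28), (15, 5), (28, 15), (28, 5), (35, 37), (35, 8), (37, 35), (37, 8), (5, 15), (5, 28), (8, 35), (8, 37)}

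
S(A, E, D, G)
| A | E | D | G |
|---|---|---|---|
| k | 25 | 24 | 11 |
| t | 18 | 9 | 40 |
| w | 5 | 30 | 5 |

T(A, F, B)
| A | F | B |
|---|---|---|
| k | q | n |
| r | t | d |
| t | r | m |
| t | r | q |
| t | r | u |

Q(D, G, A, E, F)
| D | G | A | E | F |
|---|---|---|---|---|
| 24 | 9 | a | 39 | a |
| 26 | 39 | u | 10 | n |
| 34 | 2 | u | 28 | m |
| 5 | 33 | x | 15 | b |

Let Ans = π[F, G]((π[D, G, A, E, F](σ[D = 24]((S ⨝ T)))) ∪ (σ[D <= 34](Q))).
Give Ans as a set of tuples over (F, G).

{(a, 9), (b, 33), (m, 2), (n, 39), (q, 11)}

S ⋈ T (natural join on A): {(k, 25, 24, 11, q, n), (t, 18, 9, 40, r, m), (t, 18, 9, 40, r, q), (t, 18, 9, 40, r, u)}
Apply σ_{D = 24}; surviving tuples: {(k, 25, 24, 11, q, n)}
π[D, G, A, E, F]: project onto (D, G, A, E, F) → {(24, 11, k, 25, q)}
Apply σ_{D <= 34}; surviving tuples: {(24, 9, a, 39, a), (26, 39, u, 10, n), (34, 2, u, 28, m), (5, 33, x, 15, b)}
Taking the union: {(24, 11, k, 25, q), (24, 9, a, 39, a), (26, 39, u, 10, n), (34, 2, u, 28, m), (5, 33, x, 15, b)}
π[F, G]: project onto (F, G) → {(a, 9), (b, 33), (m, 2), (n, 39), (q, 11)}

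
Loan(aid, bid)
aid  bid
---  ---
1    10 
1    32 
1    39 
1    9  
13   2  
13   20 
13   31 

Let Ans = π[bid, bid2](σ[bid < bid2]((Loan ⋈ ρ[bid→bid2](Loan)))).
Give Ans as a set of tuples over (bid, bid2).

{(10, 32), (10, 39), (2, 20), (2, 31), (20, 31), (32, 39), (9, 10), (9, 32), (9, 39)}

ρ[bid→bid2]: schema becomes (aid, bid2); tuples unchanged.
Natural join on aid: {(1, 10, 10), (1, 10, 32), (1, 10, 39), (1, 10, 9), (1, 32, 10), (1, 32, 32), (1, 32, 39), (1, 32, 9), (1, 39, 10), (1, 39, 32), (1, 39, 39), (1, 39, 9), (1, 9, 10), (1, 9, 32), (1, 9, 39), (1, 9, 9), (13, 2, 2), (13, 2, 20), (13, 2, 31), (13, 20, 2), (13, 20, 20), (13, 20, 31), (13, 31, 2), (13, 31, 20), (13, 31, 31)}
Apply σ_{bid < bid2}; surviving tuples: {(1, 10, 32), (1, 10, 39), (1, 32, 39), (1, 9, 10), (1, 9, 32), (1, 9, 39), (13, 2, 20), (13, 2, 31), (13, 20, 31)}
π_{bid, bid2} gives {(10, 32), (10, 39), (2, 20), (2, 31), (20, 31), (32, 39), (9, 10), (9, 32), (9, 39)}.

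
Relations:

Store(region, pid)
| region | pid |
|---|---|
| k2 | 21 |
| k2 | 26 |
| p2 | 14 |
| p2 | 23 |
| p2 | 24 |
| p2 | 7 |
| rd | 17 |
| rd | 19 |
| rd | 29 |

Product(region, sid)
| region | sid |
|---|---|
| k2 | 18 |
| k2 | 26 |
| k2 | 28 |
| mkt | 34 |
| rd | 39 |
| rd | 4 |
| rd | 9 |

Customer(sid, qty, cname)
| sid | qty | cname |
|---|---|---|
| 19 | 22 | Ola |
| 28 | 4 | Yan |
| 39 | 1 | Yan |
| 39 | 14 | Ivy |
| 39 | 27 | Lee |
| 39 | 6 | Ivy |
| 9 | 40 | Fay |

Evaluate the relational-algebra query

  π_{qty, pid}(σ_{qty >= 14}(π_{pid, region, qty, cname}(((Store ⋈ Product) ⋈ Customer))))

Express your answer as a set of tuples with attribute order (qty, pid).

{(14, 17), (14, 19), (14, 29), (27, 17), (27, 19), (27, 29), (40, 17), (40, 19), (40, 29)}

Natural join on region: {(k2, 21, 18), (k2, 21, 26), (k2, 21, 28), (k2, 26, 18), (k2, 26, 26), (k2, 26, 28), (rd, 17, 39), (rd, 17, 4), (rd, 17, 9), (rd, 19, 39), (rd, 19, 4), (rd, 19, 9), (rd, 29, 39), (rd, 29, 4), (rd, 29, 9)}
Natural join on sid: {(k2, 21, 28, 4, Yan), (k2, 26, 28, 4, Yan), (rd, 17, 39, 1, Yan), (rd, 17, 39, 14, Ivy), (rd, 17, 39, 27, Lee), (rd, 17, 39, 6, Ivy), (rd, 17, 9, 40, Fay), (rd, 19, 39, 1, Yan), (rd, 19, 39, 14, Ivy), (rd, 19, 39, 27, Lee), (rd, 19, 39, 6, Ivy), (rd, 19, 9, 40, Fay), (rd, 29, 39, 1, Yan), (rd, 29, 39, 14, Ivy), (rd, 29, 39, 27, Lee), (rd, 29, 39, 6, Ivy), (rd, 29, 9, 40, Fay)}
π[pid, region, qty, cname]: project onto (pid, region, qty, cname) → {(17, rd, 1, Yan), (17, rd, 14, Ivy), (17, rd, 27, Lee), (17, rd, 40, Fay), (17, rd, 6, Ivy), (19, rd, 1, Yan), (19, rd, 14, Ivy), (19, rd, 27, Lee), (19, rd, 40, Fay), (19, rd, 6, Ivy), (21, k2, 4, Yan), (26, k2, 4, Yan), (29, rd, 1, Yan), (29, rd, 14, Ivy), (29, rd, 27, Lee), (29, rd, 40, Fay), (29, rd, 6, Ivy)}
Filtering on qty >= 14 leaves {(17, rd, 14, Ivy), (17, rd, 27, Lee), (17, rd, 40, Fay), (19, rd, 14, Ivy), (19, rd, 27, Lee), (19, rd, 40, Fay), (29, rd, 14, Ivy), (29, rd, 27, Lee), (29, rd, 40, Fay)}.
π[qty, pid]: project onto (qty, pid) → {(14, 17), (14, 19), (14, 29), (27, 17), (27, 19), (27, 29), (40, 17), (40, 19), (40, 29)}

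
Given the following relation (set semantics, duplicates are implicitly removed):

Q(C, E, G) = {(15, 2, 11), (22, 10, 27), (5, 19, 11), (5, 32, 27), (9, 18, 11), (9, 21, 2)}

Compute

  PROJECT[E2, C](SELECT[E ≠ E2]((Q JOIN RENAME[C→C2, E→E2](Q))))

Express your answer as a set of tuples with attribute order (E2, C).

{(10, 5), (18, 15), (18, 5), (19, 15), (19, 9), (2, 5), (2, 9), (32, 22)}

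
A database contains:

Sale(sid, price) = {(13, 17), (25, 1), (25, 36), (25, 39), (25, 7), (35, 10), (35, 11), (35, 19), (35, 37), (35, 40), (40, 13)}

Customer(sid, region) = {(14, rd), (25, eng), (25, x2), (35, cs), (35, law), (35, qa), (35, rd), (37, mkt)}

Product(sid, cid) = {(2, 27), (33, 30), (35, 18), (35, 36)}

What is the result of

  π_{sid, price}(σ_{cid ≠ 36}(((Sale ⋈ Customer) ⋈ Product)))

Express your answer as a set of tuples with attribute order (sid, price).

{(35, 10), (35, 11), (35, 19), (35, 37), (35, 40)}

Natural join on sid: {(25, 1, eng), (25, 1, x2), (25, 36, eng), (25, 36, x2), (25, 39, eng), (25, 39, x2), (25, 7, eng), (25, 7, x2), (35, 10, cs), (35, 10, law), (35, 10, qa), (35, 10, rd), (35, 11, cs), (35, 11, law), (35, 11, qa), (35, 11, rd), (35, 19, cs), (35, 19, law), (35, 19, qa), (35, 19, rd), (35, 37, cs), (35, 37, law), (35, 37, qa), (35, 37, rd), (35, 40, cs), (35, 40, law), (35, 40, qa), (35, 40, rd)}
Natural join on sid: {(35, 10, cs, 18), (35, 10, cs, 36), (35, 10, law, 18), (35, 10, law, 36), (35, 10, qa, 18), (35, 10, qa, 36), (35, 10, rd, 18), (35, 10, rd, 36), (35, 11, cs, 18), (35, 11, cs, 36), (35, 11, law, 18), (35, 11, law, 36), (35, 11, qa, 18), (35, 11, qa, 36), (35, 11, rd, 18), (35, 11, rd, 36), (35, 19, cs, 18), (35, 19, cs, 36), (35, 19, law, 18), (35, 19, law, 36), (35, 19, qa, 18), (35, 19, qa, 36), (35, 19, rd, 18), (35, 19, rd, 36), (35, 37, cs, 18), (35, 37, cs, 36), (35, 37, law, 18), (35, 37, law, 36), (35, 37, qa, 18), (35, 37, qa, 36), (35, 37, rd, 18), (35, 37, rd, 36), (35, 40, cs, 18), (35, 40, cs, 36), (35, 40, law, 18), (35, 40, law, 36), (35, 40, qa, 18), (35, 40, qa, 36), (35, 40, rd, 18), (35, 40, rd, 36)}
Filtering on cid ≠ 36 leaves {(35, 10, cs, 18), (35, 10, law, 18), (35, 10, qa, 18), (35, 10, rd, 18), (35, 11, cs, 18), (35, 11, law, 18), (35, 11, qa, 18), (35, 11, rd, 18), (35, 19, cs, 18), (35, 19, law, 18), (35, 19, qa, 18), (35, 19, rd, 18), (35, 37, cs, 18), (35, 37, law, 18), (35, 37, qa, 18), (35, 37, rd, 18), (35, 40, cs, 18), (35, 40, law, 18), (35, 40, qa, 18), (35, 40, rd, 18)}.
Projecting to sid, price (15 duplicate(s) eliminated): {(35, 10), (35, 11), (35, 19), (35, 37), (35, 40)}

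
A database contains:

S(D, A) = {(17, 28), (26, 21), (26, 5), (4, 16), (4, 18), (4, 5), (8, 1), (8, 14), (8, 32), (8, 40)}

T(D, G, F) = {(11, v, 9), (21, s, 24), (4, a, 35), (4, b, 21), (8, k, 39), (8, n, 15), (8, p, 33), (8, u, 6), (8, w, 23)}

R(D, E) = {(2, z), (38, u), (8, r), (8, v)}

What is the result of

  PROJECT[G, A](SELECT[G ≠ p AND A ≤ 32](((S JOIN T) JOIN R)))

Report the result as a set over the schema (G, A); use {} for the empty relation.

{(k, 1), (k, 14), (k, 32), (n, 1), (n, 14), (n, 32), (u, 1), (u, 14), (u, 32), (w, 1), (w, 14), (w, 32)}

S ⋈ T (natural join on D): {(4, 16, a, 35), (4, 16, b, 21), (4, 18, a, 35), (4, 18, b, 21), (4, 5, a, 35), (4, 5, b, 21), (8, 1, k, 39), (8, 1, n, 15), (8, 1, p, 33), (8, 1, u, 6), (8, 1, w, 23), (8, 14, k, 39), (8, 14, n, 15), (8, 14, p, 33), (8, 14, u, 6), (8, 14, w, 23), (8, 32, k, 39), (8, 32, n, 15), (8, 32, p, 33), (8, 32, u, 6), (8, 32, w, 23), (8, 40, k, 39), (8, 40, n, 15), (8, 40, p, 33), (8, 40, u, 6), (8, 40, w, 23)}
(S JOIN T) ⋈ R (natural join on D): {(8, 1, k, 39, r), (8, 1, k, 39, v), (8, 1, n, 15, r), (8, 1, n, 15, v), (8, 1, p, 33, r), (8, 1, p, 33, v), (8, 1, u, 6, r), (8, 1, u, 6, v), (8, 1, w, 23, r), (8, 1, w, 23, v), (8, 14, k, 39, r), (8, 14, k, 39, v), (8, 14, n, 15, r), (8, 14, n, 15, v), (8, 14, p, 33, r), (8, 14, p, 33, v), (8, 14, u, 6, r), (8, 14, u, 6, v), (8, 14, w, 23, r), (8, 14, w, 23, v), (8, 32, k, 39, r), (8, 32, k, 39, v), (8, 32, n, 15, r), (8, 32, n, 15, v), (8, 32, p, 33, r), (8, 32, p, 33, v), (8, 32, u, 6, r), (8, 32, u, 6, v), (8, 32, w, 23, r), (8, 32, w, 23, v), (8, 40, k, 39, r), (8, 40, k, 39, v), (8, 40, n, 15, r), (8, 40, n, 15, v), (8, 40, p, 33, r), (8, 40, p, 33, v), (8, 40, u, 6, r), (8, 40, u, 6, v), (8, 40, w, 23, r), (8, 40, w, 23, v)}
σ[G ≠ p AND A ≤ 32]: keep tuples satisfying G ≠ p AND A ≤ 32 → {(8, 1, k, 39, r), (8, 1, k, 39, v), (8, 1, n, 15, r), (8, 1, n, 15, v), (8, 1, u, 6, r), (8, 1, u, 6, v), (8, 1, w, 23, r), (8, 1, w, 23, v), (8, 14, k, 39, r), (8, 14, k, 39, v), (8, 14, n, 15, r), (8, 14, n, 15, v), (8, 14, u, 6, r), (8, 14, u, 6, v), (8, 14, w, 23, r), (8, 14, w, 23, v), (8, 32, k, 39, r), (8, 32, k, 39, v), (8, 32, n, 15, r), (8, 32, n, 15, v), (8, 32, u, 6, r), (8, 32, u, 6, v), (8, 32, w, 23, r), (8, 32, w, 23, v)}
π_{G, A} gives {(k, 1), (k, 14), (k, 32), (n, 1), (n, 14), (n, 32), (u, 1), (u, 14), (u, 32), (w, 1), (w, 14), (w, 32)} (12 duplicate(s) eliminated).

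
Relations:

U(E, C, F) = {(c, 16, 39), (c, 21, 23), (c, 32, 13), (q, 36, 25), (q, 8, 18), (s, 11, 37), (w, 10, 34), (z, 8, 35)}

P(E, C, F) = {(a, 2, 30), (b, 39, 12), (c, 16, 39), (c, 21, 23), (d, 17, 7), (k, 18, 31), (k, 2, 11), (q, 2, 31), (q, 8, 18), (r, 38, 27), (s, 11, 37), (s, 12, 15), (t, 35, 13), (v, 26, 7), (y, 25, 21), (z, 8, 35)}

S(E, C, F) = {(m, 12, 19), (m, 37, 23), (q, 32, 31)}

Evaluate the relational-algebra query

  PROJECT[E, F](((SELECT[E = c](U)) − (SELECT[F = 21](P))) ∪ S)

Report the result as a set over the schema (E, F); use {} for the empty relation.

σ[E = c]: keep tuples satisfying E = c → {(c, 16, 39), (c, 21, 23), (c, 32, 13)}
σ[F = 21]: keep tuples satisfying F = 21 → {(y, 25, 21)}
Taking the difference: {(c, 16, 39), (c, 21, 23), (c, 32, 13)}
Taking the union: {(c, 16, 39), (c, 21, 23), (c, 32, 13), (m, 12, 19), (m, 37, 23), (q, 32, 31)}
π[E, F]: project onto (E, F) → {(c, 13), (c, 23), (c, 39), (m, 19), (m, 23), (q, 31)}

{(c, 13), (c, 23), (c, 39), (m, 19), (m, 23), (q, 31)}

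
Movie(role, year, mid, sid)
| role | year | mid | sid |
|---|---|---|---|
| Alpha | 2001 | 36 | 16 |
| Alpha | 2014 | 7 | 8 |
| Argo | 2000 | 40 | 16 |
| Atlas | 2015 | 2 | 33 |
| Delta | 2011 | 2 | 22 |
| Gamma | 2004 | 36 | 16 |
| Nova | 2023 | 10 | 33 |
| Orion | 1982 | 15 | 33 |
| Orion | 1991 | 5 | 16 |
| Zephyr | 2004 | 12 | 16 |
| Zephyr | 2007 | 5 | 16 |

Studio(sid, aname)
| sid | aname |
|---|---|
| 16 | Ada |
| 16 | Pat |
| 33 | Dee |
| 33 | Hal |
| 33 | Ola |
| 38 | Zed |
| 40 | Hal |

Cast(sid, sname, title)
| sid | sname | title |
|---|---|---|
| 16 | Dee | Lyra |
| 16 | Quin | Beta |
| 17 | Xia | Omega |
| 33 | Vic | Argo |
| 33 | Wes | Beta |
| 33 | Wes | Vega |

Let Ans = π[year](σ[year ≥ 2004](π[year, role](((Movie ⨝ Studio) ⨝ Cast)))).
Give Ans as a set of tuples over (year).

{2004, 2007, 2015, 2023}

Natural join on sid: {(Alpha, 2001, 36, 16, Ada), (Alpha, 2001, 36, 16, Pat), (Argo, 2000, 40, 16, Ada), (Argo, 2000, 40, 16, Pat), (Atlas, 2015, 2, 33, Dee), (Atlas, 2015, 2, 33, Hal), (Atlas, 2015, 2, 33, Ola), (Gamma, 2004, 36, 16, Ada), (Gamma, 2004, 36, 16, Pat), (Nova, 2023, 10, 33, Dee), (Nova, 2023, 10, 33, Hal), (Nova, 2023, 10, 33, Ola), (Orion, 1982, 15, 33, Dee), (Orion, 1982, 15, 33, Hal), (Orion, 1982, 15, 33, Ola), (Orion, 1991, 5, 16, Ada), (Orion, 1991, 5, 16, Pat), (Zephyr, 2004, 12, 16, Ada), (Zephyr, 2004, 12, 16, Pat), (Zephyr, 2007, 5, 16, Ada), (Zephyr, 2007, 5, 16, Pat)}
Natural join on sid: {(Alpha, 2001, 36, 16, Ada, Dee, Lyra), (Alpha, 2001, 36, 16, Ada, Quin, Beta), (Alpha, 2001, 36, 16, Pat, Dee, Lyra), (Alpha, 2001, 36, 16, Pat, Quin, Beta), (Argo, 2000, 40, 16, Ada, Dee, Lyra), (Argo, 2000, 40, 16, Ada, Quin, Beta), (Argo, 2000, 40, 16, Pat, Dee, Lyra), (Argo, 2000, 40, 16, Pat, Quin, Beta), (Atlas, 2015, 2, 33, Dee, Vic, Argo), (Atlas, 2015, 2, 33, Dee, Wes, Beta), (Atlas, 2015, 2, 33, Dee, Wes, Vega), (Atlas, 2015, 2, 33, Hal, Vic, Argo), (Atlas, 2015, 2, 33, Hal, Wes, Beta), (Atlas, 2015, 2, 33, Hal, Wes, Vega), (Atlas, 2015, 2, 33, Ola, Vic, Argo), (Atlas, 2015, 2, 33, Ola, Wes, Beta), (Atlas, 2015, 2, 33, Ola, Wes, Vega), (Gamma, 2004, 36, 16, Ada, Dee, Lyra), (Gamma, 2004, 36, 16, Ada, Quin, Beta), (Gamma, 2004, 36, 16, Pat, Dee, Lyra), (Gamma, 2004, 36, 16, Pat, Quin, Beta), (Nova, 2023, 10, 33, Dee, Vic, Argo), (Nova, 2023, 10, 33, Dee, Wes, Beta), (Nova, 2023, 10, 33, Dee, Wes, Vega), (Nova, 2023, 10, 33, Hal, Vic, Argo), (Nova, 2023, 10, 33, Hal, Wes, Beta), (Nova, 2023, 10, 33, Hal, Wes, Vega), (Nova, 2023, 10, 33, Ola, Vic, Argo), (Nova, 2023, 10, 33, Ola, Wes, Beta), (Nova, 2023, 10, 33, Ola, Wes, Vega), (Orion, 1982, 15, 33, Dee, Vic, Argo), (Orion, 1982, 15, 33, Dee, Wes, Beta), (Orion, 1982, 15, 33, Dee, Wes, Vega), (Orion, 1982, 15, 33, Hal, Vic, Argo), (Orion, 1982, 15, 33, Hal, Wes, Beta), (Orion, 1982, 15, 33, Hal, Wes, Vega), (Orion, 1982, 15, 33, Ola, Vic, Argo), (Orion, 1982, 15, 33, Ola, Wes, Beta), (Orion, 1982, 15, 33, Ola, Wes, Vega), (Orion, 1991, 5, 16, Ada, Dee, Lyra), (Orion, 1991, 5, 16, Ada, Quin, Beta), (Orion, 1991, 5, 16, Pat, Dee, Lyra), (Orion, 1991, 5, 16, Pat, Quin, Beta), (Zephyr, 2004, 12, 16, Ada, Dee, Lyra), (Zephyr, 2004, 12, 16, Ada, Quin, Beta), (Zephyr, 2004, 12, 16, Pat, Dee, Lyra), (Zephyr, 2004, 12, 16, Pat, Quin, Beta), (Zephyr, 2007, 5, 16, Ada, Dee, Lyra), (Zephyr, 2007, 5, 16, Ada, Quin, Beta), (Zephyr, 2007, 5, 16, Pat, Dee, Lyra), (Zephyr, 2007, 5, 16, Pat, Quin, Beta)}
π_{year, role} gives {(1982, Orion), (1991, Orion), (2000, Argo), (2001, Alpha), (2004, Gamma), (2004, Zephyr), (2007, Zephyr), (2015, Atlas), (2023, Nova)} (42 duplicate(s) eliminated).
σ[year ≥ 2004]: keep tuples satisfying year ≥ 2004 → {(2004, Gamma), (2004, Zephyr), (2007, Zephyr), (2015, Atlas), (2023, Nova)}
π_{year} gives {2004, 2007, 2015, 2023} (1 duplicate(s) eliminated).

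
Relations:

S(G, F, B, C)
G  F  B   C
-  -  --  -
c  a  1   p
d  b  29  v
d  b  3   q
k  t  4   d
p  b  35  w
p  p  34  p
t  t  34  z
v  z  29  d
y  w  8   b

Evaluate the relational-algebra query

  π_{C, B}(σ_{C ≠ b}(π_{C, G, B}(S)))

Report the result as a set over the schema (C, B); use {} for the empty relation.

{(d, 29), (d, 4), (p, 1), (p, 34), (q, 3), (v, 29), (w, 35), (z, 34)}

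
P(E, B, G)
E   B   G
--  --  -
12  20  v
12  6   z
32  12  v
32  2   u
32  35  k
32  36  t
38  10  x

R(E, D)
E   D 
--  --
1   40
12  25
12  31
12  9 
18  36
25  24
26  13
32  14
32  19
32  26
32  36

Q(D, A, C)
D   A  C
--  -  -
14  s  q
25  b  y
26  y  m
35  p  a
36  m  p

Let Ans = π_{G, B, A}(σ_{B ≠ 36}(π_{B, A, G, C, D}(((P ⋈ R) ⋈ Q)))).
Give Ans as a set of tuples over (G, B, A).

{(k, 35, m), (k, 35, s), (k, 35, y), (u, 2, m), (u, 2, s), (u, 2, y), (v, 12, m), (v, 12, s), (v, 12, y), (v, 20, b), (z, 6, b)}

P ⋈ R (natural join on E): {(12, 20, v, 25), (12, 20, v, 31), (12, 20, v, 9), (12, 6, z, 25), (12, 6, z, 31), (12, 6, z, 9), (32, 12, v, 14), (32, 12, v, 19), (32, 12, v, 26), (32, 12, v, 36), (32, 2, u, 14), (32, 2, u, 19), (32, 2, u, 26), (32, 2, u, 36), (32, 35, k, 14), (32, 35, k, 19), (32, 35, k, 26), (32, 35, k, 36), (32, 36, t, 14), (32, 36, t, 19), (32, 36, t, 26), (32, 36, t, 36)}
(P ⋈ R) ⋈ Q (natural join on D): {(12, 20, v, 25, b, y), (12, 6, z, 25, b, y), (32, 12, v, 14, s, q), (32, 12, v, 26, y, m), (32, 12, v, 36, m, p), (32, 2, u, 14, s, q), (32, 2, u, 26, y, m), (32, 2, u, 36, m, p), (32, 35, k, 14, s, q), (32, 35, k, 26, y, m), (32, 35, k, 36, m, p), (32, 36, t, 14, s, q), (32, 36, t, 26, y, m), (32, 36, t, 36, m, p)}
Projecting to B, A, G, C, D: {(12, m, v, p, 36), (12, s, v, q, 14), (12, y, v, m, 26), (2, m, u, p, 36), (2, s, u, q, 14), (2, y, u, m, 26), (20, b, v, y, 25), (35, m, k, p, 36), (35, s, k, q, 14), (35, y, k, m, 26), (36, m, t, p, 36), (36, s, t, q, 14), (36, y, t, m, 26), (6, b, z, y, 25)}
σ[B ≠ 36]: keep tuples satisfying B ≠ 36 → {(12, m, v, p, 36), (12, s, v, q, 14), (12, y, v, m, 26), (2, m, u, p, 36), (2, s, u, q, 14), (2, y, u, m, 26), (20, b, v, y, 25), (35, m, k, p, 36), (35, s, k, q, 14), (35, y, k, m, 26), (6, b, z, y, 25)}
Projecting to G, B, A: {(k, 35, m), (k, 35, s), (k, 35, y), (u, 2, m), (u, 2, s), (u, 2, y), (v, 12, m), (v, 12, s), (v, 12, y), (v, 20, b), (z, 6, b)}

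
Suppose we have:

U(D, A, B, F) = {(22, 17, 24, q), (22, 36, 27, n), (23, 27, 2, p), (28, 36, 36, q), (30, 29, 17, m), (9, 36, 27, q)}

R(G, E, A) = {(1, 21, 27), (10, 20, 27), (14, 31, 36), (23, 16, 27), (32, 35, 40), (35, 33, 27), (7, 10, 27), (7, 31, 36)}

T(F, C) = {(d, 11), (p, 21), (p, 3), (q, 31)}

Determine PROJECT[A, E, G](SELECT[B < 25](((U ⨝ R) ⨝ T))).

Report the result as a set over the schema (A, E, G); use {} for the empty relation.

Natural join on A: {(22, 36, 27, n, 14, 31), (22, 36, 27, n, 7, 31), (23, 27, 2, p, 1, 21), (23, 27, 2, p, 10, 20), (23, 27, 2, p, 23, 16), (23, 27, 2, p, 35, 33), (23, 27, 2, p, 7, 10), (28, 36, 36, q, 14, 31), (28, 36, 36, q, 7, 31), (9, 36, 27, q, 14, 31), (9, 36, 27, q, 7, 31)}
Natural join on F: {(23, 27, 2, p, 1, 21, 21), (23, 27, 2, p, 1, 21, 3), (23, 27, 2, p, 10, 20, 21), (23, 27, 2, p, 10, 20, 3), (23, 27, 2, p, 23, 16, 21), (23, 27, 2, p, 23, 16, 3), (23, 27, 2, p, 35, 33, 21), (23, 27, 2, p, 35, 33, 3), (23, 27, 2, p, 7, 10, 21), (23, 27, 2, p, 7, 10, 3), (28, 36, 36, q, 14, 31, 31), (28, 36, 36, q, 7, 31, 31), (9, 36, 27, q, 14, 31, 31), (9, 36, 27, q, 7, 31, 31)}
σ[B < 25]: keep tuples satisfying B < 25 → {(23, 27, 2, p, 1, 21, 21), (23, 27, 2, p, 1, 21, 3), (23, 27, 2, p, 10, 20, 21), (23, 27, 2, p, 10, 20, 3), (23, 27, 2, p, 23, 16, 21), (23, 27, 2, p, 23, 16, 3), (23, 27, 2, p, 35, 33, 21), (23, 27, 2, p, 35, 33, 3), (23, 27, 2, p, 7, 10, 21), (23, 27, 2, p, 7, 10, 3)}
π[A, E, G]: project onto (A, E, G) (5 duplicate(s) eliminated) → {(27, 10, 7), (27, 16, 23), (27, 20, 10), (27, 21, 1), (27, 33, 35)}

{(27, 10, 7), (27, 16, 23), (27, 20, 10), (27, 21, 1), (27, 33, 35)}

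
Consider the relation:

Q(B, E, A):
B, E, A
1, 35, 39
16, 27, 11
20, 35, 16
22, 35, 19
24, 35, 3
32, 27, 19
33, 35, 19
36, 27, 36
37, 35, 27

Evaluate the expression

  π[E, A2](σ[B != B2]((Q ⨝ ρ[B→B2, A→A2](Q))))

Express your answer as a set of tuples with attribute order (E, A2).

{(27, 11), (27, 19), (27, 36), (35, 16), (35, 19), (35, 27), (35, 3), (35, 39)}

ρ[B→B2, A→A2]: schema becomes (B2, E, A2); tuples unchanged.
Joining Q and ρ[B→B2, A→A2](Q) on E yields {(1, 35, 39, 1, 39), (1, 35, 39, 20, 16), (1, 35, 39, 22, 19), (1, 35, 39, 24, 3), (1, 35, 39, 33, 19), (1, 35, 39, 37, 27), (16, 27, 11, 16, 11), (16, 27, 11, 32, 19), (16, 27, 11, 36, 36), (20, 35, 16, 1, 39), (20, 35, 16, 20, 16), (20, 35, 16, 22, 19), (20, 35, 16, 24, 3), (20, 35, 16, 33, 19), (20, 35, 16, 37, 27), (22, 35, 19, 1, 39), (22, 35, 19, 20, 16), (22, 35, 19, 22, 19), (22, 35, 19, 24, 3), (22, 35, 19, 33, 19), (22, 35, 19, 37, 27), (24, 35, 3, 1, 39), (24, 35, 3, 20, 16), (24, 35, 3, 22, 19), (24, 35, 3, 24, 3), (24, 35, 3, 33, 19), (24, 35, 3, 37, 27), (32, 27, 19, 16, 11), (32, 27, 19, 32, 19), (32, 27, 19, 36, 36), (33, 35, 19, 1, 39), (33, 35, 19, 20, 16), (33, 35, 19, 22, 19), (33, 35, 19, 24, 3), (33, 35, 19, 33, 19), (33, 35, 19, 37, 27), (36, 27, 36, 16, 11), (36, 27, 36, 32, 19), (36, 27, 36, 36, 36), (37, 35, 27, 1, 39), (37, 35, 27, 20, 16), (37, 35, 27, 22, 19), (37, 35, 27, 24, 3), (37, 35, 27, 33, 19), (37, 35, 27, 37, 27)}.
Filtering on B != B2 leaves {(1, 35, 39, 20, 16), (1, 35, 39, 22, 19), (1, 35, 39, 24, 3), (1, 35, 39, 33, 19), (1, 35, 39, 37, 27), (16, 27, 11, 32, 19), (16, 27, 11, 36, 36), (20, 35, 16, 1, 39), (20, 35, 16, 22, 19), (20, 35, 16, 24, 3), (20, 35, 16, 33, 19), (20, 35, 16, 37, 27), (22, 35, 19, 1, 39), (22, 35, 19, 20, 16), (22, 35, 19, 24, 3), (22, 35, 19, 33, 19), (22, 35, 19, 37, 27), (24, 35, 3, 1, 39), (24, 35, 3, 20, 16), (24, 35, 3, 22, 19), (24, 35, 3, 33, 19), (24, 35, 3, 37, 27), (32, 27, 19, 16, 11), (32, 27, 19, 36, 36), (33, 35, 19, 1, 39), (33, 35, 19, 20, 16), (33, 35, 19, 22, 19), (33, 35, 19, 24, 3), (33, 35, 19, 37, 27), (36, 27, 36, 16, 11), (36, 27, 36, 32, 19), (37, 35, 27, 1, 39), (37, 35, 27, 20, 16), (37, 35, 27, 22, 19), (37, 35, 27, 24, 3), (37, 35, 27, 33, 19)}.
π_{E, A2} gives {(27, 11), (27, 19), (27, 36), (35, 16), (35, 19), (35, 27), (35, 3), (35, 39)} (28 duplicate(s) eliminated).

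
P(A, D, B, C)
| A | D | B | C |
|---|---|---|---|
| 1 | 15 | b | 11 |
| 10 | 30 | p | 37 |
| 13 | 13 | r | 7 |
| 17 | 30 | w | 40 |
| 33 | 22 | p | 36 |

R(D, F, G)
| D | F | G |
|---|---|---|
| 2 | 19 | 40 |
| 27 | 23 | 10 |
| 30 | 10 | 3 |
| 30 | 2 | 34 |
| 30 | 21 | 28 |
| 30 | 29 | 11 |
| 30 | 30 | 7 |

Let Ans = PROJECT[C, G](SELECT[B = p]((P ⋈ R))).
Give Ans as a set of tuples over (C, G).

{(37, 11), (37, 28), (37, 3), (37, 34), (37, 7)}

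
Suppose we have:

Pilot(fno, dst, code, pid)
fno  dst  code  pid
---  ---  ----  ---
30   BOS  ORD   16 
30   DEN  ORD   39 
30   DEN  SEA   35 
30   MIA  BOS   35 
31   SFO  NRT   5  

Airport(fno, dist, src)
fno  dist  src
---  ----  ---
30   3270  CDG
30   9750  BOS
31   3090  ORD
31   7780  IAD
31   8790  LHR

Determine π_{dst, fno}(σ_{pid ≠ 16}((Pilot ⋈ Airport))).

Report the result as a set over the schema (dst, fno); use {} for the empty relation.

{(DEN, 30), (MIA, 30), (SFO, 31)}

Natural join on fno: {(30, BOS, ORD, 16, 3270, CDG), (30, BOS, ORD, 16, 9750, BOS), (30, DEN, ORD, 39, 3270, CDG), (30, DEN, ORD, 39, 9750, BOS), (30, DEN, SEA, 35, 3270, CDG), (30, DEN, SEA, 35, 9750, BOS), (30, MIA, BOS, 35, 3270, CDG), (30, MIA, BOS, 35, 9750, BOS), (31, SFO, NRT, 5, 3090, ORD), (31, SFO, NRT, 5, 7780, IAD), (31, SFO, NRT, 5, 8790, LHR)}
Filtering on pid ≠ 16 leaves {(30, DEN, ORD, 39, 3270, CDG), (30, DEN, ORD, 39, 9750, BOS), (30, DEN, SEA, 35, 3270, CDG), (30, DEN, SEA, 35, 9750, BOS), (30, MIA, BOS, 35, 3270, CDG), (30, MIA, BOS, 35, 9750, BOS), (31, SFO, NRT, 5, 3090, ORD), (31, SFO, NRT, 5, 7780, IAD), (31, SFO, NRT, 5, 8790, LHR)}.
π[dst, fno]: project onto (dst, fno) (6 duplicate(s) eliminated) → {(DEN, 30), (MIA, 30), (SFO, 31)}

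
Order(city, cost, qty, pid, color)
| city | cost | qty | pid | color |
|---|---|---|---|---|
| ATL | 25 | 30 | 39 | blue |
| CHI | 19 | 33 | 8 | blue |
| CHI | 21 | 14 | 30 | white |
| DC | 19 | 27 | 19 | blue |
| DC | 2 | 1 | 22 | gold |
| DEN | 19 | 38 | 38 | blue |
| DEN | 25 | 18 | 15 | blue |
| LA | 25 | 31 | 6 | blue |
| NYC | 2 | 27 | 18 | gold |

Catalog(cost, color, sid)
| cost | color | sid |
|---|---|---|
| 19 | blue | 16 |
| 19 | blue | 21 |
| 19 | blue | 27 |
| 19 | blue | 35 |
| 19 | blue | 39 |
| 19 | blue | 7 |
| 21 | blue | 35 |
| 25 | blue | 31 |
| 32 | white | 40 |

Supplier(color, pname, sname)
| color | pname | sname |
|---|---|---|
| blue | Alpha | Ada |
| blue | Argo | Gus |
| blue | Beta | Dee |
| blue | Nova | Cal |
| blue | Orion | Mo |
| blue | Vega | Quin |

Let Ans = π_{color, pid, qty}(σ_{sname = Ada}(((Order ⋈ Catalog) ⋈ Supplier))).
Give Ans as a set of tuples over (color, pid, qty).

{(blue, 15, 18), (blue, 19, 27), (blue, 38, 38), (blue, 39, 30), (blue, 6, 31), (blue, 8, 33)}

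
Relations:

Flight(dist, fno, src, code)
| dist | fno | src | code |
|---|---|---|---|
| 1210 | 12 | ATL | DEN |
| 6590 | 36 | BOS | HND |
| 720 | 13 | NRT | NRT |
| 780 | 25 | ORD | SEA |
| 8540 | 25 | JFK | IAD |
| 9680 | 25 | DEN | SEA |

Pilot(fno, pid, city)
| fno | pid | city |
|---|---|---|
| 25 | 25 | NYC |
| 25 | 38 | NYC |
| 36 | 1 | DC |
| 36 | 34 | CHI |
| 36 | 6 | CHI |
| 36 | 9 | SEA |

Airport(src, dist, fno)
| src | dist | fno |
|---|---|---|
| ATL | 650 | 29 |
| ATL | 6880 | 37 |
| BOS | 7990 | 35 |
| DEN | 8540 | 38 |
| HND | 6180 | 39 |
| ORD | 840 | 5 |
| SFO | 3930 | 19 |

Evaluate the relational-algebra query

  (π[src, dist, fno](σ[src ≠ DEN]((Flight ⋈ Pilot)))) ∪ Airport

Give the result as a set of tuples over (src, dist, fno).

{(ATL, 650, 29), (ATL, 6880, 37), (BOS, 6590, 36), (BOS, 7990, 35), (DEN, 8540, 38), (HND, 6180, 39), (JFK, 8540, 25), (ORD, 780, 25), (ORD, 840, 5), (SFO, 3930, 19)}

Joining Flight and Pilot on fno yields {(6590, 36, BOS, HND, 1, DC), (6590, 36, BOS, HND, 34, CHI), (6590, 36, BOS, HND, 6, CHI), (6590, 36, BOS, HND, 9, SEA), (780, 25, ORD, SEA, 25, NYC), (780, 25, ORD, SEA, 38, NYC), (8540, 25, JFK, IAD, 25, NYC), (8540, 25, JFK, IAD, 38, NYC), (9680, 25, DEN, SEA, 25, NYC), (9680, 25, DEN, SEA, 38, NYC)}.
Selection src ≠ DEN: {(6590, 36, BOS, HND, 1, DC), (6590, 36, BOS, HND, 34, CHI), (6590, 36, BOS, HND, 6, CHI), (6590, 36, BOS, HND, 9, SEA), (780, 25, ORD, SEA, 25, NYC), (780, 25, ORD, SEA, 38, NYC), (8540, 25, JFK, IAD, 25, NYC), (8540, 25, JFK, IAD, 38, NYC)}
π[src, dist, fno]: project onto (src, dist, fno) (5 duplicate(s) eliminated) → {(BOS, 6590, 36), (JFK, 8540, 25), (ORD, 780, 25)}
Set union of the two operands is {(ATL, 650, 29), (ATL, 6880, 37), (BOS, 6590, 36), (BOS, 7990, 35), (DEN, 8540, 38), (HND, 6180, 39), (JFK, 8540, 25), (ORD, 780, 25), (ORD, 840, 5), (SFO, 3930, 19)}.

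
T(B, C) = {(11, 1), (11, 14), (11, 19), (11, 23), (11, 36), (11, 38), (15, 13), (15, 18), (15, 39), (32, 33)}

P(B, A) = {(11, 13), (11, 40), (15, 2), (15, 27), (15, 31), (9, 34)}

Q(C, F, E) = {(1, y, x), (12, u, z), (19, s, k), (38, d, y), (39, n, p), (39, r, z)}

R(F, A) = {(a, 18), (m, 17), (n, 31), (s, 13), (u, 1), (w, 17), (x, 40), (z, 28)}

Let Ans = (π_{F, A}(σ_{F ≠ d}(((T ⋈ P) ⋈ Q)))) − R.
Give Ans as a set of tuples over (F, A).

{(n, 2), (n, 27), (r, 2), (r, 27), (r, 31), (s, 40), (y, 13), (y, 40)}

Joining T and P on B yields {(11, 1, 13), (11, 1, 40), (11, 14, 13), (11, 14, 40), (11, 19, 13), (11, 19, 40), (11, 23, 13), (11, 23, 40), (11, 36, 13), (11, 36, 40), (11, 38, 13), (11, 38, 40), (15, 13, 2), (15, 13, 27), (15, 13, 31), (15, 18, 2), (15, 18, 27), (15, 18, 31), (15, 39, 2), (15, 39, 27), (15, 39, 31)}.
Joining (T ⋈ P) and Q on C yields {(11, 1, 13, y, x), (11, 1, 40, y, x), (11, 19, 13, s, k), (11, 19, 40, s, k), (11, 38, 13, d, y), (11, 38, 40, d, y), (15, 39, 2, n, p), (15, 39, 2, r, z), (15, 39, 27, n, p), (15, 39, 27, r, z), (15, 39, 31, n, p), (15, 39, 31, r, z)}.
Selection F ≠ d: {(11, 1, 13, y, x), (11, 1, 40, y, x), (11, 19, 13, s, k), (11, 19, 40, s, k), (15, 39, 2, n, p), (15, 39, 2, r, z), (15, 39, 27, n, p), (15, 39, 27, r, z), (15, 39, 31, n, p), (15, 39, 31, r, z)}
π[F, A]: project onto (F, A) → {(n, 2), (n, 27), (n, 31), (r, 2), (r, 27), (r, 31), (s, 13), (s, 40), (y, 13), (y, 40)}
Set difference of the two operands is {(n, 2), (n, 27), (r, 2), (r, 27), (r, 31), (s, 40), (y, 13), (y, 40)}.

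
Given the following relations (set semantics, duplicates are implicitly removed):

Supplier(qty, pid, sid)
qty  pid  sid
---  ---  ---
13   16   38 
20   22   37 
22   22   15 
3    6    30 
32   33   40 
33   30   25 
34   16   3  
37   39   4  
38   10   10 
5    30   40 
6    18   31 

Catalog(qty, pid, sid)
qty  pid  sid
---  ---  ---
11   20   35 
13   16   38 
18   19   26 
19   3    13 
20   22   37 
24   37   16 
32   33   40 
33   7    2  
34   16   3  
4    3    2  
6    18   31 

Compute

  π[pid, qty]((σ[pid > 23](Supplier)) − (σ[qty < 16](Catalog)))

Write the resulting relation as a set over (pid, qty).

Apply σ_{pid > 23}; surviving tuples: {(32, 33, 40), (33, 30, 25), (37, 39, 4), (5, 30, 40)}
Apply σ_{qty < 16}; surviving tuples: {(11, 20, 35), (13, 16, 38), (4, 3, 2), (6, 18, 31)}
Difference: {(32, 33, 40), (33, 30, 25), (37, 39, 4), (5, 30, 40)} with {(11, 20, 35), (13, 16, 38), (4, 3, 2), (6, 18, 31)} → {(32, 33, 40), (33, 30, 25), (37, 39, 4), (5, 30, 40)}
Projecting to pid, qty: {(30, 33), (30, 5), (33, 32), (39, 37)}

{(30, 33), (30, 5), (33, 32), (39, 37)}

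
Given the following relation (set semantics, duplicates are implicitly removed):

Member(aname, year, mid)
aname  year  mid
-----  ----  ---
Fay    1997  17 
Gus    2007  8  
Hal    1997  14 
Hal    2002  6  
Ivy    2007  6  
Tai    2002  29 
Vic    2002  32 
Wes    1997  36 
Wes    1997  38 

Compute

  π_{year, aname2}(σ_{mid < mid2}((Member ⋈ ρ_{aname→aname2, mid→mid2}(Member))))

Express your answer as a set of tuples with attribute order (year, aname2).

ρ[aname→aname2, mid→mid2]: schema becomes (aname2, year, mid2); tuples unchanged.
Natural join on year: {(Fay, 1997, 17, Fay, 17), (Fay, 1997, 17, Hal, 14), (Fay, 1997, 17, Wes, 36), (Fay, 1997, 17, Wes, 38), (Gus, 2007, 8, Gus, 8), (Gus, 2007, 8, Ivy, 6), (Hal, 1997, 14, Fay, 17), (Hal, 1997, 14, Hal, 14), (Hal, 1997, 14, Wes, 36), (Hal, 1997, 14, Wes, 38), (Hal, 2002, 6, Hal, 6), (Hal, 2002, 6, Tai, 29), (Hal, 2002, 6, Vic, 32), (Ivy, 2007, 6, Gus, 8), (Ivy, 2007, 6, Ivy, 6), (Tai, 2002, 29, Hal, 6), (Tai, 2002, 29, Tai, 29), (Tai, 2002, 29, Vic, 32), (Vic, 2002, 32, Hal, 6), (Vic, 2002, 32, Tai, 29), (Vic, 2002, 32, Vic, 32), (Wes, 1997, 36, Fay, 17), (Wes, 1997, 36, Hal, 14), (Wes, 1997, 36, Wes, 36), (Wes, 1997, 36, Wes, 38), (Wes, 1997, 38, Fay, 17), (Wes, 1997, 38, Hal, 14), (Wes, 1997, 38, Wes, 36), (Wes, 1997, 38, Wes, 38)}
Apply σ_{mid < mid2}; surviving tuples: {(Fay, 1997, 17, Wes, 36), (Fay, 1997, 17, Wes, 38), (Hal, 1997, 14, Fay, 17), (Hal, 1997, 14, Wes, 36), (Hal, 1997, 14, Wes, 38), (Hal, 2002, 6, Tai, 29), (Hal, 2002, 6, Vic, 32), (Ivy, 2007, 6, Gus, 8), (Tai, 2002, 29, Vic, 32), (Wes, 1997, 36, Wes, 38)}
π_{year, aname2} gives {(1997, Fay), (1997, Wes), (2002, Tai), (2002, Vic), (2007, Gus)} (5 duplicate(s) eliminated).

{(1997, Fay), (1997, Wes), (2002, Tai), (2002, Vic), (2007, Gus)}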